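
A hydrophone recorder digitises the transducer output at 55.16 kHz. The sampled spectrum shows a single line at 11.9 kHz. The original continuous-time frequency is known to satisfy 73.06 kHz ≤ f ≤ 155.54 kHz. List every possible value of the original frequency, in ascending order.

98.42 kHz, 122.22 kHz, 153.58 kHz

Frequencies that alias to 11.9 kHz are k·fs ± 11.9 kHz for integer k ≥ 0.
k=0: 11.9 kHz.
k=1: 43.26 kHz, 67.06 kHz.
k=2: 98.42 kHz, 122.22 kHz.
k=3: 153.58 kHz, 177.38 kHz.
k=4: 208.74 kHz, 232.54 kHz.
Within [73.06 kHz, 155.54 kHz]: 98.42 kHz, 122.22 kHz, 153.58 kHz.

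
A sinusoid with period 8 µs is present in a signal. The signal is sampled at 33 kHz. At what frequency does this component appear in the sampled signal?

T = 8 µs → f = 1/T = 125 kHz.
125 kHz mod fs = 26 kHz.
26 kHz > fs/2 = 16.5 kHz, folds to fs − 26 kHz = 7 kHz.

7 kHz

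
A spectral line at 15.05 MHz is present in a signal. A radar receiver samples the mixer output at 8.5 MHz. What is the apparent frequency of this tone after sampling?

1.95 MHz

15.05 MHz mod fs = 6.55 MHz.
6.55 MHz > fs/2 = 4.25 MHz, folds to fs − 6.55 MHz = 1.95 MHz.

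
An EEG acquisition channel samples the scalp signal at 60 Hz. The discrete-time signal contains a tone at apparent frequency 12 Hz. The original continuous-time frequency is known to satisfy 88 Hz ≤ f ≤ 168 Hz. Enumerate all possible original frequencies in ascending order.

Frequencies that alias to 12 Hz are k·fs ± 12 Hz for integer k ≥ 0.
k=0: 12 Hz.
k=1: 48 Hz, 72 Hz.
k=2: 108 Hz, 132 Hz.
k=3: 168 Hz, 192 Hz.
k=4: 228 Hz, 252 Hz.
Within [88 Hz, 168 Hz]: 108 Hz, 132 Hz, 168 Hz.

108 Hz, 132 Hz, 168 Hz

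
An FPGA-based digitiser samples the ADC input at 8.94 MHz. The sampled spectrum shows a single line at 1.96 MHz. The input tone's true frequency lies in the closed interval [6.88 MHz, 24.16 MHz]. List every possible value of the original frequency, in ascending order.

Frequencies that alias to 1.96 MHz are k·fs ± 1.96 MHz for integer k ≥ 0.
k=0: 1.96 MHz.
k=1: 6.98 MHz, 10.9 MHz.
k=2: 15.92 MHz, 19.84 MHz.
k=3: 24.86 MHz, 28.78 MHz.
Within [6.88 MHz, 24.16 MHz]: 6.98 MHz, 10.9 MHz, 15.92 MHz, 19.84 MHz.

6.98 MHz, 10.9 MHz, 15.92 MHz, 19.84 MHz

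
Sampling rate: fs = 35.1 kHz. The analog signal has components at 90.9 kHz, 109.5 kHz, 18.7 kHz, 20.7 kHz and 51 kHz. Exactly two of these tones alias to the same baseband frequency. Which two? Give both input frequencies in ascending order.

fs/2 = 17.55 kHz.
90.9 kHz mod fs = 20.7 kHz.
20.7 kHz > fs/2 = 17.55 kHz, folds to fs − 20.7 kHz = 14.4 kHz.
109.5 kHz mod fs = 4.2 kHz.
4.2 kHz ≤ fs/2 = 17.55 kHz, appears at 4.2 kHz.
18.7 kHz > fs/2 = 17.55 kHz, folds to fs − 18.7 kHz = 16.4 kHz.
20.7 kHz > fs/2 = 17.55 kHz, folds to fs − 20.7 kHz = 14.4 kHz.
51 kHz mod fs = 15.9 kHz.
15.9 kHz ≤ fs/2 = 17.55 kHz, appears at 15.9 kHz.
20.7 kHz and 90.9 kHz both map to 14.4 kHz.

20.7 kHz, 90.9 kHz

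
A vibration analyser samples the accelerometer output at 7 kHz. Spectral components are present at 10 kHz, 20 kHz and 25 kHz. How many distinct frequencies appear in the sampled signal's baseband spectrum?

fs/2 = 3.5 kHz.
10 kHz mod fs = 3 kHz.
3 kHz ≤ fs/2 = 3.5 kHz, appears at 3 kHz.
20 kHz mod fs = 6 kHz.
6 kHz > fs/2 = 3.5 kHz, folds to fs − 6 kHz = 1 kHz.
25 kHz mod fs = 4 kHz.
4 kHz > fs/2 = 3.5 kHz, folds to fs − 4 kHz = 3 kHz.
Distinct values: {1 kHz, 3 kHz} → 2.

2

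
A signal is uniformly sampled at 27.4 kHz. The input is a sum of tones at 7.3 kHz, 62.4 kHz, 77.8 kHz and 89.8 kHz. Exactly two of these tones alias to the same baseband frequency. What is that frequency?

7.6 kHz

fs/2 = 13.7 kHz.
7.3 kHz ≤ fs/2 = 13.7 kHz, passes unchanged.
62.4 kHz mod fs = 7.6 kHz.
7.6 kHz ≤ fs/2 = 13.7 kHz, appears at 7.6 kHz.
77.8 kHz mod fs = 23 kHz.
23 kHz > fs/2 = 13.7 kHz, folds to fs − 23 kHz = 4.4 kHz.
89.8 kHz mod fs = 7.6 kHz.
7.6 kHz ≤ fs/2 = 13.7 kHz, appears at 7.6 kHz.
62.4 kHz and 89.8 kHz both map to 7.6 kHz.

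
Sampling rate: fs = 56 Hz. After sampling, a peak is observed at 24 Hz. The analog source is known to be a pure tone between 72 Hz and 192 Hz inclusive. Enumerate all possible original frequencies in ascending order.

80 Hz, 88 Hz, 136 Hz, 144 Hz, 192 Hz

Frequencies that alias to 24 Hz are k·fs ± 24 Hz for integer k ≥ 0.
k=0: 24 Hz.
k=1: 32 Hz, 80 Hz.
k=2: 88 Hz, 136 Hz.
k=3: 144 Hz, 192 Hz.
k=4: 200 Hz, 248 Hz.
Within [72 Hz, 192 Hz]: 80 Hz, 88 Hz, 136 Hz, 144 Hz, 192 Hz.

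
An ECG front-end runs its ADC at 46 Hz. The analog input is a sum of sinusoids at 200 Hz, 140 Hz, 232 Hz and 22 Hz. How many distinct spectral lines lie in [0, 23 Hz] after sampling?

3

fs/2 = 23 Hz.
200 Hz mod fs = 16 Hz.
16 Hz ≤ fs/2 = 23 Hz, appears at 16 Hz.
140 Hz mod fs = 2 Hz.
2 Hz ≤ fs/2 = 23 Hz, appears at 2 Hz.
232 Hz mod fs = 2 Hz.
2 Hz ≤ fs/2 = 23 Hz, appears at 2 Hz.
22 Hz ≤ fs/2 = 23 Hz, passes unchanged.
Distinct values: {2 Hz, 16 Hz, 22 Hz} → 3.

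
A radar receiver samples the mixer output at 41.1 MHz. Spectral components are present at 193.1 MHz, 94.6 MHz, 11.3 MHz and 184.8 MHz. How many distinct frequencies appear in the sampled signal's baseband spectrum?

fs/2 = 20.55 MHz.
193.1 MHz mod fs = 28.7 MHz.
28.7 MHz > fs/2 = 20.55 MHz, folds to fs − 28.7 MHz = 12.4 MHz.
94.6 MHz mod fs = 12.4 MHz.
12.4 MHz ≤ fs/2 = 20.55 MHz, appears at 12.4 MHz.
11.3 MHz ≤ fs/2 = 20.55 MHz, passes unchanged.
184.8 MHz mod fs = 20.4 MHz.
20.4 MHz ≤ fs/2 = 20.55 MHz, appears at 20.4 MHz.
Distinct values: {11.3 MHz, 12.4 MHz, 20.4 MHz} → 3.

3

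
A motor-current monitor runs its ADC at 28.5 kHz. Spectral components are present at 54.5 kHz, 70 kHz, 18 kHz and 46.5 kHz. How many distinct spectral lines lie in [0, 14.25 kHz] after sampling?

fs/2 = 14.25 kHz.
54.5 kHz mod fs = 26 kHz.
26 kHz > fs/2 = 14.25 kHz, folds to fs − 26 kHz = 2.5 kHz.
70 kHz mod fs = 13 kHz.
13 kHz ≤ fs/2 = 14.25 kHz, appears at 13 kHz.
18 kHz > fs/2 = 14.25 kHz, folds to fs − 18 kHz = 10.5 kHz.
46.5 kHz mod fs = 18 kHz.
18 kHz > fs/2 = 14.25 kHz, folds to fs − 18 kHz = 10.5 kHz.
Distinct values: {2.5 kHz, 10.5 kHz, 13 kHz} → 3.

3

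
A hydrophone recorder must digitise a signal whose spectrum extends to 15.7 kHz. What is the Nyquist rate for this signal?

Nyquist rate = 2 × 15.7 kHz = 31.4 kHz.

31.4 kHz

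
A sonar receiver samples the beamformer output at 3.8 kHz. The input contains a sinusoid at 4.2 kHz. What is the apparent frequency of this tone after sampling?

4.2 kHz mod fs = 0.4 kHz.
0.4 kHz ≤ fs/2 = 1.9 kHz, appears at 0.4 kHz.

0.4 kHz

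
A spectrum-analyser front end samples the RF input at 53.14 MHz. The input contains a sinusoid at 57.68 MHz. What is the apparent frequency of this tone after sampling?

57.68 MHz mod fs = 4.54 MHz.
4.54 MHz ≤ fs/2 = 26.57 MHz, appears at 4.54 MHz.

4.54 MHz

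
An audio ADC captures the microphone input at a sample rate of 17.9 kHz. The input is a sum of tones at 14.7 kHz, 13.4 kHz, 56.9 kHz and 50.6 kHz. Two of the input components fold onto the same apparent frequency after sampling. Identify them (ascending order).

fs/2 = 8.95 kHz.
14.7 kHz > fs/2 = 8.95 kHz, folds to fs − 14.7 kHz = 3.2 kHz.
13.4 kHz > fs/2 = 8.95 kHz, folds to fs − 13.4 kHz = 4.5 kHz.
56.9 kHz mod fs = 3.2 kHz.
3.2 kHz ≤ fs/2 = 8.95 kHz, appears at 3.2 kHz.
50.6 kHz mod fs = 14.8 kHz.
14.8 kHz > fs/2 = 8.95 kHz, folds to fs − 14.8 kHz = 3.1 kHz.
14.7 kHz and 56.9 kHz both map to 3.2 kHz.

14.7 kHz, 56.9 kHz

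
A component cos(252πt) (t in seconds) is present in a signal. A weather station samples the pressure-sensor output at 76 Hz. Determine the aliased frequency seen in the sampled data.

ω = 252π rad/s → f = ω/(2π) = 126 Hz.
126 Hz mod fs = 50 Hz.
50 Hz > fs/2 = 38 Hz, folds to fs − 50 Hz = 26 Hz.

26 Hz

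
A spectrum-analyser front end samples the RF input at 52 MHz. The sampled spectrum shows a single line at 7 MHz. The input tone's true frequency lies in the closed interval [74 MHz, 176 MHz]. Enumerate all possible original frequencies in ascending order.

97 MHz, 111 MHz, 149 MHz, 163 MHz

Frequencies that alias to 7 MHz are k·fs ± 7 MHz for integer k ≥ 0.
k=0: 7 MHz.
k=1: 45 MHz, 59 MHz.
k=2: 97 MHz, 111 MHz.
k=3: 149 MHz, 163 MHz.
k=4: 201 MHz, 215 MHz.
Within [74 MHz, 176 MHz]: 97 MHz, 111 MHz, 149 MHz, 163 MHz.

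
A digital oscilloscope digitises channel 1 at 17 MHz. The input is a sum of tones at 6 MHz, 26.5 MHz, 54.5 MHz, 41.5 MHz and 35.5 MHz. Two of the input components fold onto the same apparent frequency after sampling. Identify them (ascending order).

26.5 MHz, 41.5 MHz

fs/2 = 8.5 MHz.
6 MHz ≤ fs/2 = 8.5 MHz, passes unchanged.
26.5 MHz mod fs = 9.5 MHz.
9.5 MHz > fs/2 = 8.5 MHz, folds to fs − 9.5 MHz = 7.5 MHz.
54.5 MHz mod fs = 3.5 MHz.
3.5 MHz ≤ fs/2 = 8.5 MHz, appears at 3.5 MHz.
41.5 MHz mod fs = 7.5 MHz.
7.5 MHz ≤ fs/2 = 8.5 MHz, appears at 7.5 MHz.
35.5 MHz mod fs = 1.5 MHz.
1.5 MHz ≤ fs/2 = 8.5 MHz, appears at 1.5 MHz.
26.5 MHz and 41.5 MHz both map to 7.5 MHz.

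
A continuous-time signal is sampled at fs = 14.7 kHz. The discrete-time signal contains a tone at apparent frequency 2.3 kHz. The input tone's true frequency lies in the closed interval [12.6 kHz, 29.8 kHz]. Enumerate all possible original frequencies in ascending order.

17 kHz, 27.1 kHz

Frequencies that alias to 2.3 kHz are k·fs ± 2.3 kHz for integer k ≥ 0.
k=0: 2.3 kHz.
k=1: 12.4 kHz, 17 kHz.
k=2: 27.1 kHz, 31.7 kHz.
k=3: 41.8 kHz, 46.4 kHz.
Within [12.6 kHz, 29.8 kHz]: 17 kHz, 27.1 kHz.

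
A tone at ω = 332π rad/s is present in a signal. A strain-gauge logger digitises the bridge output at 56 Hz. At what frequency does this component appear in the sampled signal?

2 Hz

ω = 332π rad/s → f = ω/(2π) = 166 Hz.
166 Hz mod fs = 54 Hz.
54 Hz > fs/2 = 28 Hz, folds to fs − 54 Hz = 2 Hz.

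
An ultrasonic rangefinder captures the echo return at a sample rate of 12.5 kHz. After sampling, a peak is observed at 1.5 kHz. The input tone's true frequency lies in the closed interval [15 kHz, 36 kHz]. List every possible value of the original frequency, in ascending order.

Frequencies that alias to 1.5 kHz are k·fs ± 1.5 kHz for integer k ≥ 0.
k=0: 1.5 kHz.
k=1: 11 kHz, 14 kHz.
k=2: 23.5 kHz, 26.5 kHz.
k=3: 36 kHz, 39 kHz.
k=4: 48.5 kHz, 51.5 kHz.
Within [15 kHz, 36 kHz]: 23.5 kHz, 26.5 kHz, 36 kHz.

23.5 kHz, 26.5 kHz, 36 kHz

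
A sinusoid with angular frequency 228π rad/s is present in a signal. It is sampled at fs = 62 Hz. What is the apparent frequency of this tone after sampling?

10 Hz

ω = 228π rad/s → f = ω/(2π) = 114 Hz.
114 Hz mod fs = 52 Hz.
52 Hz > fs/2 = 31 Hz, folds to fs − 52 Hz = 10 Hz.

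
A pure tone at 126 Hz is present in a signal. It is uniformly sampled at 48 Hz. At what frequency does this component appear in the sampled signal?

18 Hz

126 Hz mod fs = 30 Hz.
30 Hz > fs/2 = 24 Hz, folds to fs − 30 Hz = 18 Hz.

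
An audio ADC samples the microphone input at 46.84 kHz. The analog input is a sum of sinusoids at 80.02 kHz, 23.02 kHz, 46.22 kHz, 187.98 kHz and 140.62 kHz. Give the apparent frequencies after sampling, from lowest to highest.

fs/2 = 23.42 kHz.
80.02 kHz mod fs = 33.18 kHz.
33.18 kHz > fs/2 = 23.42 kHz, folds to fs − 33.18 kHz = 13.66 kHz.
23.02 kHz ≤ fs/2 = 23.42 kHz, passes unchanged.
46.22 kHz > fs/2 = 23.42 kHz, folds to fs − 46.22 kHz = 0.62 kHz.
187.98 kHz mod fs = 0.62 kHz.
0.62 kHz ≤ fs/2 = 23.42 kHz, appears at 0.62 kHz.
140.62 kHz mod fs = 0.1 kHz.
0.1 kHz ≤ fs/2 = 23.42 kHz, appears at 0.1 kHz.
Distinct values: {0.1 kHz, 0.62 kHz, 13.66 kHz, 23.02 kHz}.

0.1 kHz, 0.62 kHz, 13.66 kHz, 23.02 kHz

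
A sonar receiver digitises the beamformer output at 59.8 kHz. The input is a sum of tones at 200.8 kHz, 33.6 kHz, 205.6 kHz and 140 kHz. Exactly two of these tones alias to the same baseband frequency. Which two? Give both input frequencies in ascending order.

33.6 kHz, 205.6 kHz

fs/2 = 29.9 kHz.
200.8 kHz mod fs = 21.4 kHz.
21.4 kHz ≤ fs/2 = 29.9 kHz, appears at 21.4 kHz.
33.6 kHz > fs/2 = 29.9 kHz, folds to fs − 33.6 kHz = 26.2 kHz.
205.6 kHz mod fs = 26.2 kHz.
26.2 kHz ≤ fs/2 = 29.9 kHz, appears at 26.2 kHz.
140 kHz mod fs = 20.4 kHz.
20.4 kHz ≤ fs/2 = 29.9 kHz, appears at 20.4 kHz.
33.6 kHz and 205.6 kHz both map to 26.2 kHz.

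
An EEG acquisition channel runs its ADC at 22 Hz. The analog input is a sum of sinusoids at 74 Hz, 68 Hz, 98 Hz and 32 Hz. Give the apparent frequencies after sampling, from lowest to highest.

2 Hz, 8 Hz, 10 Hz

fs/2 = 11 Hz.
74 Hz mod fs = 8 Hz.
8 Hz ≤ fs/2 = 11 Hz, appears at 8 Hz.
68 Hz mod fs = 2 Hz.
2 Hz ≤ fs/2 = 11 Hz, appears at 2 Hz.
98 Hz mod fs = 10 Hz.
10 Hz ≤ fs/2 = 11 Hz, appears at 10 Hz.
32 Hz mod fs = 10 Hz.
10 Hz ≤ fs/2 = 11 Hz, appears at 10 Hz.
Distinct values: {2 Hz, 8 Hz, 10 Hz}.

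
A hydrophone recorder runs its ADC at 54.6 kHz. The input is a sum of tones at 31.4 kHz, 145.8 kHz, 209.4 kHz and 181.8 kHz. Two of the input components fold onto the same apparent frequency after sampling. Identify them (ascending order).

fs/2 = 27.3 kHz.
31.4 kHz > fs/2 = 27.3 kHz, folds to fs − 31.4 kHz = 23.2 kHz.
145.8 kHz mod fs = 36.6 kHz.
36.6 kHz > fs/2 = 27.3 kHz, folds to fs − 36.6 kHz = 18 kHz.
209.4 kHz mod fs = 45.6 kHz.
45.6 kHz > fs/2 = 27.3 kHz, folds to fs − 45.6 kHz = 9 kHz.
181.8 kHz mod fs = 18 kHz.
18 kHz ≤ fs/2 = 27.3 kHz, appears at 18 kHz.
145.8 kHz and 181.8 kHz both map to 18 kHz.

145.8 kHz, 181.8 kHz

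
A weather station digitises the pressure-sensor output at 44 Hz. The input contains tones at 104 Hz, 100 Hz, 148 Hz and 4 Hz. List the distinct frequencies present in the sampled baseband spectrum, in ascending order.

4 Hz, 12 Hz, 16 Hz

fs/2 = 22 Hz.
104 Hz mod fs = 16 Hz.
16 Hz ≤ fs/2 = 22 Hz, appears at 16 Hz.
100 Hz mod fs = 12 Hz.
12 Hz ≤ fs/2 = 22 Hz, appears at 12 Hz.
148 Hz mod fs = 16 Hz.
16 Hz ≤ fs/2 = 22 Hz, appears at 16 Hz.
4 Hz ≤ fs/2 = 22 Hz, passes unchanged.
Distinct values: {4 Hz, 12 Hz, 16 Hz}.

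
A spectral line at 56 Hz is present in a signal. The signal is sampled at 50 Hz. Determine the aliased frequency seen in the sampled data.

56 Hz mod fs = 6 Hz.
6 Hz ≤ fs/2 = 25 Hz, appears at 6 Hz.

6 Hz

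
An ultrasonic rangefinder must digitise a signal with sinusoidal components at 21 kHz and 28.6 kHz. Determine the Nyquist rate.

Highest-frequency component: 28.6 kHz.
Nyquist rate = 2 × 28.6 kHz = 57.2 kHz.

57.2 kHz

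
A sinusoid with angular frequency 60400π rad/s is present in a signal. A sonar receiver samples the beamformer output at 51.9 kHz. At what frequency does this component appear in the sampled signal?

ω = 60400π rad/s → f = ω/(2π) = 30200 Hz = 30.2 kHz.
30.2 kHz > fs/2 = 25.95 kHz, folds to fs − 30.2 kHz = 21.7 kHz.

21.7 kHz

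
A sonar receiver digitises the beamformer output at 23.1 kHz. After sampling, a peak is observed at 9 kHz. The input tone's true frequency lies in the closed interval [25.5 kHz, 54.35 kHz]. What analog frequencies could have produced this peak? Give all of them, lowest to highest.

32.1 kHz, 37.2 kHz

Frequencies that alias to 9 kHz are k·fs ± 9 kHz for integer k ≥ 0.
k=0: 9 kHz.
k=1: 14.1 kHz, 32.1 kHz.
k=2: 37.2 kHz, 55.2 kHz.
k=3: 60.3 kHz, 78.3 kHz.
Within [25.5 kHz, 54.35 kHz]: 32.1 kHz, 37.2 kHz.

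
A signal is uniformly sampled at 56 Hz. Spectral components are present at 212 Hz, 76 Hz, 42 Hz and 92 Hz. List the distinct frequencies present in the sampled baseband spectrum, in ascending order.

12 Hz, 14 Hz, 20 Hz

fs/2 = 28 Hz.
212 Hz mod fs = 44 Hz.
44 Hz > fs/2 = 28 Hz, folds to fs − 44 Hz = 12 Hz.
76 Hz mod fs = 20 Hz.
20 Hz ≤ fs/2 = 28 Hz, appears at 20 Hz.
42 Hz > fs/2 = 28 Hz, folds to fs − 42 Hz = 14 Hz.
92 Hz mod fs = 36 Hz.
36 Hz > fs/2 = 28 Hz, folds to fs − 36 Hz = 20 Hz.
Distinct values: {12 Hz, 14 Hz, 20 Hz}.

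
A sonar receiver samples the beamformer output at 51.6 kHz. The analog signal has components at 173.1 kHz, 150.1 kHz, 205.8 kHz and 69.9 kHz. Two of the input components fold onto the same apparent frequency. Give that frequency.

18.3 kHz

fs/2 = 25.8 kHz.
173.1 kHz mod fs = 18.3 kHz.
18.3 kHz ≤ fs/2 = 25.8 kHz, appears at 18.3 kHz.
150.1 kHz mod fs = 46.9 kHz.
46.9 kHz > fs/2 = 25.8 kHz, folds to fs − 46.9 kHz = 4.7 kHz.
205.8 kHz mod fs = 51 kHz.
51 kHz > fs/2 = 25.8 kHz, folds to fs − 51 kHz = 0.6 kHz.
69.9 kHz mod fs = 18.3 kHz.
18.3 kHz ≤ fs/2 = 25.8 kHz, appears at 18.3 kHz.
69.9 kHz and 173.1 kHz both map to 18.3 kHz.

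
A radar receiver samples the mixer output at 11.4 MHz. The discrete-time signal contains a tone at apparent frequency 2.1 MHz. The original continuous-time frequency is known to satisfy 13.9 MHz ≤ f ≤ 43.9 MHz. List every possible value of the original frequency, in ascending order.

Frequencies that alias to 2.1 MHz are k·fs ± 2.1 MHz for integer k ≥ 0.
k=0: 2.1 MHz.
k=1: 9.3 MHz, 13.5 MHz.
k=2: 20.7 MHz, 24.9 MHz.
k=3: 32.1 MHz, 36.3 MHz.
k=4: 43.5 MHz, 47.7 MHz.
k=5: 54.9 MHz, 59.1 MHz.
Within [13.9 MHz, 43.9 MHz]: 20.7 MHz, 24.9 MHz, 32.1 MHz, 36.3 MHz, 43.5 MHz.

20.7 MHz, 24.9 MHz, 32.1 MHz, 36.3 MHz, 43.5 MHz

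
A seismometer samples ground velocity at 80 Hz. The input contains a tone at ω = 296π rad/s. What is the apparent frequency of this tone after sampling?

ω = 296π rad/s → f = ω/(2π) = 148 Hz.
148 Hz mod fs = 68 Hz.
68 Hz > fs/2 = 40 Hz, folds to fs − 68 Hz = 12 Hz.

12 Hz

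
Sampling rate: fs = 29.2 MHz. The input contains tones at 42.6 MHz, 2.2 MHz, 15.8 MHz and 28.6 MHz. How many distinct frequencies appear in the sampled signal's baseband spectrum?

3

fs/2 = 14.6 MHz.
42.6 MHz mod fs = 13.4 MHz.
13.4 MHz ≤ fs/2 = 14.6 MHz, appears at 13.4 MHz.
2.2 MHz ≤ fs/2 = 14.6 MHz, passes unchanged.
15.8 MHz > fs/2 = 14.6 MHz, folds to fs − 15.8 MHz = 13.4 MHz.
28.6 MHz > fs/2 = 14.6 MHz, folds to fs − 28.6 MHz = 0.6 MHz.
Distinct values: {0.6 MHz, 2.2 MHz, 13.4 MHz} → 3.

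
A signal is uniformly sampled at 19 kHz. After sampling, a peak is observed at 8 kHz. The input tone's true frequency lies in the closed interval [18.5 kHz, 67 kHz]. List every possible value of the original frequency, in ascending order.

Frequencies that alias to 8 kHz are k·fs ± 8 kHz for integer k ≥ 0.
k=0: 8 kHz.
k=1: 11 kHz, 27 kHz.
k=2: 30 kHz, 46 kHz.
k=3: 49 kHz, 65 kHz.
k=4: 68 kHz, 84 kHz.
Within [18.5 kHz, 67 kHz]: 27 kHz, 30 kHz, 46 kHz, 49 kHz, 65 kHz.

27 kHz, 30 kHz, 46 kHz, 49 kHz, 65 kHz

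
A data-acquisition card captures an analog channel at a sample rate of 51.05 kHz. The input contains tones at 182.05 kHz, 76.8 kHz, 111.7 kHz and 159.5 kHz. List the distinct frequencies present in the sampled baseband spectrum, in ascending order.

6.35 kHz, 9.6 kHz, 22.15 kHz, 25.3 kHz

fs/2 = 25.525 kHz.
182.05 kHz mod fs = 28.9 kHz.
28.9 kHz > fs/2 = 25.525 kHz, folds to fs − 28.9 kHz = 22.15 kHz.
76.8 kHz mod fs = 25.75 kHz.
25.75 kHz > fs/2 = 25.525 kHz, folds to fs − 25.75 kHz = 25.3 kHz.
111.7 kHz mod fs = 9.6 kHz.
9.6 kHz ≤ fs/2 = 25.525 kHz, appears at 9.6 kHz.
159.5 kHz mod fs = 6.35 kHz.
6.35 kHz ≤ fs/2 = 25.525 kHz, appears at 6.35 kHz.
Distinct values: {6.35 kHz, 9.6 kHz, 22.15 kHz, 25.3 kHz}.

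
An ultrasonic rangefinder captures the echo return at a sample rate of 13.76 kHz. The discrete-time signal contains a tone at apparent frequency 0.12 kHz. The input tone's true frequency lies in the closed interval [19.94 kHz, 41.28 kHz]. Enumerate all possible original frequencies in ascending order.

27.4 kHz, 27.64 kHz, 41.16 kHz

Frequencies that alias to 0.12 kHz are k·fs ± 0.12 kHz for integer k ≥ 0.
k=0: 0.12 kHz.
k=1: 13.64 kHz, 13.88 kHz.
k=2: 27.4 kHz, 27.64 kHz.
k=3: 41.16 kHz, 41.4 kHz.
k=4: 54.92 kHz, 55.16 kHz.
Within [19.94 kHz, 41.28 kHz]: 27.4 kHz, 27.64 kHz, 41.16 kHz.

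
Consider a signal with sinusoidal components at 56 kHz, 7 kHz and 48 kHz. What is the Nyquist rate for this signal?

Highest-frequency component: 56 kHz.
Nyquist rate = 2 × 56 kHz = 112 kHz.

112 kHz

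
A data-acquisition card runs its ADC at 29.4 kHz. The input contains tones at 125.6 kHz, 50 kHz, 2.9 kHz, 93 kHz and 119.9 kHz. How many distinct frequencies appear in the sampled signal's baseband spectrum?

5

fs/2 = 14.7 kHz.
125.6 kHz mod fs = 8 kHz.
8 kHz ≤ fs/2 = 14.7 kHz, appears at 8 kHz.
50 kHz mod fs = 20.6 kHz.
20.6 kHz > fs/2 = 14.7 kHz, folds to fs − 20.6 kHz = 8.8 kHz.
2.9 kHz ≤ fs/2 = 14.7 kHz, passes unchanged.
93 kHz mod fs = 4.8 kHz.
4.8 kHz ≤ fs/2 = 14.7 kHz, appears at 4.8 kHz.
119.9 kHz mod fs = 2.3 kHz.
2.3 kHz ≤ fs/2 = 14.7 kHz, appears at 2.3 kHz.
Distinct values: {2.3 kHz, 2.9 kHz, 4.8 kHz, 8 kHz, 8.8 kHz} → 5.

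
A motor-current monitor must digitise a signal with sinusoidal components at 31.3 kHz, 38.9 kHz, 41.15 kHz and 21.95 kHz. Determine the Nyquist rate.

82.3 kHz

Highest-frequency component: 41.15 kHz.
Nyquist rate = 2 × 41.15 kHz = 82.3 kHz.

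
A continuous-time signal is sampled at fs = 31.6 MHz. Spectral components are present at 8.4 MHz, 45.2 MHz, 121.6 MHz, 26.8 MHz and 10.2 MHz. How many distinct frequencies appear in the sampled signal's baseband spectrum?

fs/2 = 15.8 MHz.
8.4 MHz ≤ fs/2 = 15.8 MHz, passes unchanged.
45.2 MHz mod fs = 13.6 MHz.
13.6 MHz ≤ fs/2 = 15.8 MHz, appears at 13.6 MHz.
121.6 MHz mod fs = 26.8 MHz.
26.8 MHz > fs/2 = 15.8 MHz, folds to fs − 26.8 MHz = 4.8 MHz.
26.8 MHz > fs/2 = 15.8 MHz, folds to fs − 26.8 MHz = 4.8 MHz.
10.2 MHz ≤ fs/2 = 15.8 MHz, passes unchanged.
Distinct values: {4.8 MHz, 8.4 MHz, 10.2 MHz, 13.6 MHz} → 4.

4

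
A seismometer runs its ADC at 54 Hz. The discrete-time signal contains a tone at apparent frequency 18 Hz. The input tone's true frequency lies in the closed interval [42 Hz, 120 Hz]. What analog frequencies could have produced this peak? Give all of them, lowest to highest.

72 Hz, 90 Hz

Frequencies that alias to 18 Hz are k·fs ± 18 Hz for integer k ≥ 0.
k=0: 18 Hz.
k=1: 36 Hz, 72 Hz.
k=2: 90 Hz, 126 Hz.
k=3: 144 Hz, 180 Hz.
Within [42 Hz, 120 Hz]: 72 Hz, 90 Hz.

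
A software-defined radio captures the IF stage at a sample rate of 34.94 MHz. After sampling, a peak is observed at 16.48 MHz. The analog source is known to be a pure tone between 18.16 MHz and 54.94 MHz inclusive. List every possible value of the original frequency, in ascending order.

18.46 MHz, 51.42 MHz, 53.4 MHz

Frequencies that alias to 16.48 MHz are k·fs ± 16.48 MHz for integer k ≥ 0.
k=0: 16.48 MHz.
k=1: 18.46 MHz, 51.42 MHz.
k=2: 53.4 MHz, 86.36 MHz.
k=3: 88.34 MHz, 121.3 MHz.
Within [18.16 MHz, 54.94 MHz]: 18.46 MHz, 51.42 MHz, 53.4 MHz.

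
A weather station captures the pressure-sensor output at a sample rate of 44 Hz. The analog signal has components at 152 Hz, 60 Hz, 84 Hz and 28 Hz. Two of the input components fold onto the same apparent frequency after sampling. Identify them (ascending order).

28 Hz, 60 Hz

fs/2 = 22 Hz.
152 Hz mod fs = 20 Hz.
20 Hz ≤ fs/2 = 22 Hz, appears at 20 Hz.
60 Hz mod fs = 16 Hz.
16 Hz ≤ fs/2 = 22 Hz, appears at 16 Hz.
84 Hz mod fs = 40 Hz.
40 Hz > fs/2 = 22 Hz, folds to fs − 40 Hz = 4 Hz.
28 Hz > fs/2 = 22 Hz, folds to fs − 28 Hz = 16 Hz.
28 Hz and 60 Hz both map to 16 Hz.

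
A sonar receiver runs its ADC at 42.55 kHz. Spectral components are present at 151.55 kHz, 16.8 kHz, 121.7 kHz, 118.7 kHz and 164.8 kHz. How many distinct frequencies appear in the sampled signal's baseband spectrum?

fs/2 = 21.275 kHz.
151.55 kHz mod fs = 23.9 kHz.
23.9 kHz > fs/2 = 21.275 kHz, folds to fs − 23.9 kHz = 18.65 kHz.
16.8 kHz ≤ fs/2 = 21.275 kHz, passes unchanged.
121.7 kHz mod fs = 36.6 kHz.
36.6 kHz > fs/2 = 21.275 kHz, folds to fs − 36.6 kHz = 5.95 kHz.
118.7 kHz mod fs = 33.6 kHz.
33.6 kHz > fs/2 = 21.275 kHz, folds to fs − 33.6 kHz = 8.95 kHz.
164.8 kHz mod fs = 37.15 kHz.
37.15 kHz > fs/2 = 21.275 kHz, folds to fs − 37.15 kHz = 5.4 kHz.
Distinct values: {5.4 kHz, 5.95 kHz, 8.95 kHz, 16.8 kHz, 18.65 kHz} → 5.

5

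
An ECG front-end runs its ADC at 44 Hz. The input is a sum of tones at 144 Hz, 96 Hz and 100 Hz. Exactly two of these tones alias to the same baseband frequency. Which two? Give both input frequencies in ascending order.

fs/2 = 22 Hz.
144 Hz mod fs = 12 Hz.
12 Hz ≤ fs/2 = 22 Hz, appears at 12 Hz.
96 Hz mod fs = 8 Hz.
8 Hz ≤ fs/2 = 22 Hz, appears at 8 Hz.
100 Hz mod fs = 12 Hz.
12 Hz ≤ fs/2 = 22 Hz, appears at 12 Hz.
100 Hz and 144 Hz both map to 12 Hz.

100 Hz, 144 Hz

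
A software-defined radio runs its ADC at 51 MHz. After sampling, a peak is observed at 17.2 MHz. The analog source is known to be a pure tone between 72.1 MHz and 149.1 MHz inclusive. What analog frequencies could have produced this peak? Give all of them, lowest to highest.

84.8 MHz, 119.2 MHz, 135.8 MHz

Frequencies that alias to 17.2 MHz are k·fs ± 17.2 MHz for integer k ≥ 0.
k=0: 17.2 MHz.
k=1: 33.8 MHz, 68.2 MHz.
k=2: 84.8 MHz, 119.2 MHz.
k=3: 135.8 MHz, 170.2 MHz.
k=4: 186.8 MHz, 221.2 MHz.
Within [72.1 MHz, 149.1 MHz]: 84.8 MHz, 119.2 MHz, 135.8 MHz.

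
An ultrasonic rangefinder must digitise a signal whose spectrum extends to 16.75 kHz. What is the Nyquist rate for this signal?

33.5 kHz

Nyquist rate = 2 × 16.75 kHz = 33.5 kHz.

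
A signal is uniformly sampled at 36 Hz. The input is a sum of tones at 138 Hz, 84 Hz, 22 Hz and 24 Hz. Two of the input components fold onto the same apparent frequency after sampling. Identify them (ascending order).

fs/2 = 18 Hz.
138 Hz mod fs = 30 Hz.
30 Hz > fs/2 = 18 Hz, folds to fs − 30 Hz = 6 Hz.
84 Hz mod fs = 12 Hz.
12 Hz ≤ fs/2 = 18 Hz, appears at 12 Hz.
22 Hz > fs/2 = 18 Hz, folds to fs − 22 Hz = 14 Hz.
24 Hz > fs/2 = 18 Hz, folds to fs − 24 Hz = 12 Hz.
24 Hz and 84 Hz both map to 12 Hz.

24 Hz, 84 Hz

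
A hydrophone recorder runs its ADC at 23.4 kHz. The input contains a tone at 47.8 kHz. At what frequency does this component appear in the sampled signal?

47.8 kHz mod fs = 1 kHz.
1 kHz ≤ fs/2 = 11.7 kHz, appears at 1 kHz.

1 kHz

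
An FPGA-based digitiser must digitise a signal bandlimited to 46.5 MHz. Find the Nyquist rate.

Nyquist rate = 2 × 46.5 MHz = 93 MHz.

93 MHz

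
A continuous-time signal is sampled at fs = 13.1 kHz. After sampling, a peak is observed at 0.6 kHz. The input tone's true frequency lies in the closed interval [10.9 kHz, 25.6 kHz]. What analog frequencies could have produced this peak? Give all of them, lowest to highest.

12.5 kHz, 13.7 kHz, 25.6 kHz

Frequencies that alias to 0.6 kHz are k·fs ± 0.6 kHz for integer k ≥ 0.
k=0: 0.6 kHz.
k=1: 12.5 kHz, 13.7 kHz.
k=2: 25.6 kHz, 26.8 kHz.
k=3: 38.7 kHz, 39.9 kHz.
Within [10.9 kHz, 25.6 kHz]: 12.5 kHz, 13.7 kHz, 25.6 kHz.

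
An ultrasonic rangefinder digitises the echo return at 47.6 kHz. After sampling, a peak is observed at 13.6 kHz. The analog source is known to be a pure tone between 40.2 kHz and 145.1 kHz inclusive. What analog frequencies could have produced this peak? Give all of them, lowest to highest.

Frequencies that alias to 13.6 kHz are k·fs ± 13.6 kHz for integer k ≥ 0.
k=0: 13.6 kHz.
k=1: 34 kHz, 61.2 kHz.
k=2: 81.6 kHz, 108.8 kHz.
k=3: 129.2 kHz, 156.4 kHz.
k=4: 176.8 kHz, 204 kHz.
Within [40.2 kHz, 145.1 kHz]: 61.2 kHz, 81.6 kHz, 108.8 kHz, 129.2 kHz.

61.2 kHz, 81.6 kHz, 108.8 kHz, 129.2 kHz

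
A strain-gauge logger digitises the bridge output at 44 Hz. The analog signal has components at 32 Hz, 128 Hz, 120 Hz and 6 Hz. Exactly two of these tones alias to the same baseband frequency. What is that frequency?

12 Hz

fs/2 = 22 Hz.
32 Hz > fs/2 = 22 Hz, folds to fs − 32 Hz = 12 Hz.
128 Hz mod fs = 40 Hz.
40 Hz > fs/2 = 22 Hz, folds to fs − 40 Hz = 4 Hz.
120 Hz mod fs = 32 Hz.
32 Hz > fs/2 = 22 Hz, folds to fs − 32 Hz = 12 Hz.
6 Hz ≤ fs/2 = 22 Hz, passes unchanged.
32 Hz and 120 Hz both map to 12 Hz.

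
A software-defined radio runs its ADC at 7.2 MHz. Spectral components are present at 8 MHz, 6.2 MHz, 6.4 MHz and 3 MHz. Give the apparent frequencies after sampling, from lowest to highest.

0.8 MHz, 1 MHz, 3 MHz

fs/2 = 3.6 MHz.
8 MHz mod fs = 0.8 MHz.
0.8 MHz ≤ fs/2 = 3.6 MHz, appears at 0.8 MHz.
6.2 MHz > fs/2 = 3.6 MHz, folds to fs − 6.2 MHz = 1 MHz.
6.4 MHz > fs/2 = 3.6 MHz, folds to fs − 6.4 MHz = 0.8 MHz.
3 MHz ≤ fs/2 = 3.6 MHz, passes unchanged.
Distinct values: {0.8 MHz, 1 MHz, 3 MHz}.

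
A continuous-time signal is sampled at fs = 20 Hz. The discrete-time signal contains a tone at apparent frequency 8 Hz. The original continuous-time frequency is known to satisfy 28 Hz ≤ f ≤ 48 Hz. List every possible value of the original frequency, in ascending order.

Frequencies that alias to 8 Hz are k·fs ± 8 Hz for integer k ≥ 0.
k=0: 8 Hz.
k=1: 12 Hz, 28 Hz.
k=2: 32 Hz, 48 Hz.
k=3: 52 Hz, 68 Hz.
Within [28 Hz, 48 Hz]: 28 Hz, 32 Hz, 48 Hz.

28 Hz, 32 Hz, 48 Hz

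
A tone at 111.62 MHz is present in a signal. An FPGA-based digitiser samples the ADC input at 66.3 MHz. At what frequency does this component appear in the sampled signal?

20.98 MHz

111.62 MHz mod fs = 45.32 MHz.
45.32 MHz > fs/2 = 33.15 MHz, folds to fs − 45.32 MHz = 20.98 MHz.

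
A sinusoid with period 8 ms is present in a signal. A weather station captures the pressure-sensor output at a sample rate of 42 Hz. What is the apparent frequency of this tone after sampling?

T = 8 ms → f = 1/T = 125 Hz.
125 Hz mod fs = 41 Hz.
41 Hz > fs/2 = 21 Hz, folds to fs − 41 Hz = 1 Hz.

1 Hz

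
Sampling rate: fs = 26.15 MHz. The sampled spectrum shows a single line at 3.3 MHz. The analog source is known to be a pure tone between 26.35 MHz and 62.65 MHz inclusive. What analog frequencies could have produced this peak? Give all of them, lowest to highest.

29.45 MHz, 49 MHz, 55.6 MHz

Frequencies that alias to 3.3 MHz are k·fs ± 3.3 MHz for integer k ≥ 0.
k=0: 3.3 MHz.
k=1: 22.85 MHz, 29.45 MHz.
k=2: 49 MHz, 55.6 MHz.
k=3: 75.15 MHz, 81.75 MHz.
Within [26.35 MHz, 62.65 MHz]: 29.45 MHz, 49 MHz, 55.6 MHz.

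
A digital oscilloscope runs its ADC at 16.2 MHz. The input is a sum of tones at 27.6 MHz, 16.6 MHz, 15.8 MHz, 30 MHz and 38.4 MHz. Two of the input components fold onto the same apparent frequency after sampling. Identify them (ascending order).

fs/2 = 8.1 MHz.
27.6 MHz mod fs = 11.4 MHz.
11.4 MHz > fs/2 = 8.1 MHz, folds to fs − 11.4 MHz = 4.8 MHz.
16.6 MHz mod fs = 0.4 MHz.
0.4 MHz ≤ fs/2 = 8.1 MHz, appears at 0.4 MHz.
15.8 MHz > fs/2 = 8.1 MHz, folds to fs − 15.8 MHz = 0.4 MHz.
30 MHz mod fs = 13.8 MHz.
13.8 MHz > fs/2 = 8.1 MHz, folds to fs − 13.8 MHz = 2.4 MHz.
38.4 MHz mod fs = 6 MHz.
6 MHz ≤ fs/2 = 8.1 MHz, appears at 6 MHz.
15.8 MHz and 16.6 MHz both map to 0.4 MHz.

15.8 MHz, 16.6 MHz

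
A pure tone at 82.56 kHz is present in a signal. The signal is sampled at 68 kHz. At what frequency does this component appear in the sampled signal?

82.56 kHz mod fs = 14.56 kHz.
14.56 kHz ≤ fs/2 = 34 kHz, appears at 14.56 kHz.

14.56 kHz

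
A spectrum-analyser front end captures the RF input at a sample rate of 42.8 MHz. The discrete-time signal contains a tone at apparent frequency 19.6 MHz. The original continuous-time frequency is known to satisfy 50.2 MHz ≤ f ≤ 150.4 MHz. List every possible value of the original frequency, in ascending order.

Frequencies that alias to 19.6 MHz are k·fs ± 19.6 MHz for integer k ≥ 0.
k=0: 19.6 MHz.
k=1: 23.2 MHz, 62.4 MHz.
k=2: 66 MHz, 105.2 MHz.
k=3: 108.8 MHz, 148 MHz.
k=4: 151.6 MHz, 190.8 MHz.
Within [50.2 MHz, 150.4 MHz]: 62.4 MHz, 66 MHz, 105.2 MHz, 108.8 MHz, 148 MHz.

62.4 MHz, 66 MHz, 105.2 MHz, 108.8 MHz, 148 MHz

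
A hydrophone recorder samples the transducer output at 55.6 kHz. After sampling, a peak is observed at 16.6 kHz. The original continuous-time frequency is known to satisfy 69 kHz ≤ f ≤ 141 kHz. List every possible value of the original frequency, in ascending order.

72.2 kHz, 94.6 kHz, 127.8 kHz

Frequencies that alias to 16.6 kHz are k·fs ± 16.6 kHz for integer k ≥ 0.
k=0: 16.6 kHz.
k=1: 39 kHz, 72.2 kHz.
k=2: 94.6 kHz, 127.8 kHz.
k=3: 150.2 kHz, 183.4 kHz.
Within [69 kHz, 141 kHz]: 72.2 kHz, 94.6 kHz, 127.8 kHz.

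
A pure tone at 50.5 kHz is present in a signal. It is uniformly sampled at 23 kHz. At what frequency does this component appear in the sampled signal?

4.5 kHz

50.5 kHz mod fs = 4.5 kHz.
4.5 kHz ≤ fs/2 = 11.5 kHz, appears at 4.5 kHz.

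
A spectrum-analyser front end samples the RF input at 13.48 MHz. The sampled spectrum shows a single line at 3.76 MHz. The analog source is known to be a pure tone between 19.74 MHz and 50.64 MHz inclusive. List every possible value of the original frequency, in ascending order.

Frequencies that alias to 3.76 MHz are k·fs ± 3.76 MHz for integer k ≥ 0.
k=0: 3.76 MHz.
k=1: 9.72 MHz, 17.24 MHz.
k=2: 23.2 MHz, 30.72 MHz.
k=3: 36.68 MHz, 44.2 MHz.
k=4: 50.16 MHz, 57.68 MHz.
k=5: 63.64 MHz, 71.16 MHz.
Within [19.74 MHz, 50.64 MHz]: 23.2 MHz, 30.72 MHz, 36.68 MHz, 44.2 MHz, 50.16 MHz.

23.2 MHz, 30.72 MHz, 36.68 MHz, 44.2 MHz, 50.16 MHz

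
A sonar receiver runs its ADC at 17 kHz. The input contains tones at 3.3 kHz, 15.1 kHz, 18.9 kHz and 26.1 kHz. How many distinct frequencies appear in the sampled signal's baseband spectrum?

3

fs/2 = 8.5 kHz.
3.3 kHz ≤ fs/2 = 8.5 kHz, passes unchanged.
15.1 kHz > fs/2 = 8.5 kHz, folds to fs − 15.1 kHz = 1.9 kHz.
18.9 kHz mod fs = 1.9 kHz.
1.9 kHz ≤ fs/2 = 8.5 kHz, appears at 1.9 kHz.
26.1 kHz mod fs = 9.1 kHz.
9.1 kHz > fs/2 = 8.5 kHz, folds to fs − 9.1 kHz = 7.9 kHz.
Distinct values: {1.9 kHz, 3.3 kHz, 7.9 kHz} → 3.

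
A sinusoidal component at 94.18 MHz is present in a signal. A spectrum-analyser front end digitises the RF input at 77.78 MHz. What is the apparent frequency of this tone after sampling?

94.18 MHz mod fs = 16.4 MHz.
16.4 MHz ≤ fs/2 = 38.89 MHz, appears at 16.4 MHz.

16.4 MHz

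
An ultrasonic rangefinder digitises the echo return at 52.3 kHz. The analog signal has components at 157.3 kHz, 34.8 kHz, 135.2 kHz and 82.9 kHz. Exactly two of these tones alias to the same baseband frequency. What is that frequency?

21.7 kHz

fs/2 = 26.15 kHz.
157.3 kHz mod fs = 0.4 kHz.
0.4 kHz ≤ fs/2 = 26.15 kHz, appears at 0.4 kHz.
34.8 kHz > fs/2 = 26.15 kHz, folds to fs − 34.8 kHz = 17.5 kHz.
135.2 kHz mod fs = 30.6 kHz.
30.6 kHz > fs/2 = 26.15 kHz, folds to fs − 30.6 kHz = 21.7 kHz.
82.9 kHz mod fs = 30.6 kHz.
30.6 kHz > fs/2 = 26.15 kHz, folds to fs − 30.6 kHz = 21.7 kHz.
82.9 kHz and 135.2 kHz both map to 21.7 kHz.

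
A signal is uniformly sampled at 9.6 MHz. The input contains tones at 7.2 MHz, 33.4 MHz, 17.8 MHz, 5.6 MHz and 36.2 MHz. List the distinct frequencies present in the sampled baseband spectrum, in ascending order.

1.4 MHz, 2.2 MHz, 2.4 MHz, 4 MHz, 4.6 MHz

fs/2 = 4.8 MHz.
7.2 MHz > fs/2 = 4.8 MHz, folds to fs − 7.2 MHz = 2.4 MHz.
33.4 MHz mod fs = 4.6 MHz.
4.6 MHz ≤ fs/2 = 4.8 MHz, appears at 4.6 MHz.
17.8 MHz mod fs = 8.2 MHz.
8.2 MHz > fs/2 = 4.8 MHz, folds to fs − 8.2 MHz = 1.4 MHz.
5.6 MHz > fs/2 = 4.8 MHz, folds to fs − 5.6 MHz = 4 MHz.
36.2 MHz mod fs = 7.4 MHz.
7.4 MHz > fs/2 = 4.8 MHz, folds to fs − 7.4 MHz = 2.2 MHz.
Distinct values: {1.4 MHz, 2.2 MHz, 2.4 MHz, 4 MHz, 4.6 MHz}.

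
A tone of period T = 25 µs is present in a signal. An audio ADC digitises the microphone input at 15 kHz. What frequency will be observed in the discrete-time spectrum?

T = 25 µs → f = 1/T = 40 kHz.
40 kHz mod fs = 10 kHz.
10 kHz > fs/2 = 7.5 kHz, folds to fs − 10 kHz = 5 kHz.

5 kHz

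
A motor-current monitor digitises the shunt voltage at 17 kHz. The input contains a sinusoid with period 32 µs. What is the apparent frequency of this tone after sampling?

2.75 kHz

T = 32 µs → f = 1/T = 31.25 kHz.
31.25 kHz mod fs = 14.25 kHz.
14.25 kHz > fs/2 = 8.5 kHz, folds to fs − 14.25 kHz = 2.75 kHz.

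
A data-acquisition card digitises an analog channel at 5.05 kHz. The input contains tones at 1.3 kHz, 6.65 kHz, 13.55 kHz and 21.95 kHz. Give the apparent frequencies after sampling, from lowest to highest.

1.3 kHz, 1.6 kHz, 1.75 kHz

fs/2 = 2.525 kHz.
1.3 kHz ≤ fs/2 = 2.525 kHz, passes unchanged.
6.65 kHz mod fs = 1.6 kHz.
1.6 kHz ≤ fs/2 = 2.525 kHz, appears at 1.6 kHz.
13.55 kHz mod fs = 3.45 kHz.
3.45 kHz > fs/2 = 2.525 kHz, folds to fs − 3.45 kHz = 1.6 kHz.
21.95 kHz mod fs = 1.75 kHz.
1.75 kHz ≤ fs/2 = 2.525 kHz, appears at 1.75 kHz.
Distinct values: {1.3 kHz, 1.6 kHz, 1.75 kHz}.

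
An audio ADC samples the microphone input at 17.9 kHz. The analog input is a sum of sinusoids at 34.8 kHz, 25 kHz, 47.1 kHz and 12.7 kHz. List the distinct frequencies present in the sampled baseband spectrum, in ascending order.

1 kHz, 5.2 kHz, 6.6 kHz, 7.1 kHz

fs/2 = 8.95 kHz.
34.8 kHz mod fs = 16.9 kHz.
16.9 kHz > fs/2 = 8.95 kHz, folds to fs − 16.9 kHz = 1 kHz.
25 kHz mod fs = 7.1 kHz.
7.1 kHz ≤ fs/2 = 8.95 kHz, appears at 7.1 kHz.
47.1 kHz mod fs = 11.3 kHz.
11.3 kHz > fs/2 = 8.95 kHz, folds to fs − 11.3 kHz = 6.6 kHz.
12.7 kHz > fs/2 = 8.95 kHz, folds to fs − 12.7 kHz = 5.2 kHz.
Distinct values: {1 kHz, 5.2 kHz, 6.6 kHz, 7.1 kHz}.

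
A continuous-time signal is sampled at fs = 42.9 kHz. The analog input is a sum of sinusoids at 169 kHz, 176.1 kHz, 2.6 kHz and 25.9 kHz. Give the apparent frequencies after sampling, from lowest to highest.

2.6 kHz, 4.5 kHz, 17 kHz

fs/2 = 21.45 kHz.
169 kHz mod fs = 40.3 kHz.
40.3 kHz > fs/2 = 21.45 kHz, folds to fs − 40.3 kHz = 2.6 kHz.
176.1 kHz mod fs = 4.5 kHz.
4.5 kHz ≤ fs/2 = 21.45 kHz, appears at 4.5 kHz.
2.6 kHz ≤ fs/2 = 21.45 kHz, passes unchanged.
25.9 kHz > fs/2 = 21.45 kHz, folds to fs − 25.9 kHz = 17 kHz.
Distinct values: {2.6 kHz, 4.5 kHz, 17 kHz}.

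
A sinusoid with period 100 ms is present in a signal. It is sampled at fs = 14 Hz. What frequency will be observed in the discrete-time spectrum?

4 Hz

T = 100 ms → f = 1/T = 10 Hz.
10 Hz > fs/2 = 7 Hz, folds to fs − 10 Hz = 4 Hz.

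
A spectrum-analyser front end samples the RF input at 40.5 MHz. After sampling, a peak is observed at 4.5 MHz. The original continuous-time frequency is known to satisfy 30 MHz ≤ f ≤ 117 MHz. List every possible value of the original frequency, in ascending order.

Frequencies that alias to 4.5 MHz are k·fs ± 4.5 MHz for integer k ≥ 0.
k=0: 4.5 MHz.
k=1: 36 MHz, 45 MHz.
k=2: 76.5 MHz, 85.5 MHz.
k=3: 117 MHz, 126 MHz.
k=4: 157.5 MHz, 166.5 MHz.
Within [30 MHz, 117 MHz]: 36 MHz, 45 MHz, 76.5 MHz, 85.5 MHz, 117 MHz.

36 MHz, 45 MHz, 76.5 MHz, 85.5 MHz, 117 MHz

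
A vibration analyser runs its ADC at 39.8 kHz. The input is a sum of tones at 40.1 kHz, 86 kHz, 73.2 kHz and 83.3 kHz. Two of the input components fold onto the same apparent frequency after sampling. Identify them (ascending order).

fs/2 = 19.9 kHz.
40.1 kHz mod fs = 0.3 kHz.
0.3 kHz ≤ fs/2 = 19.9 kHz, appears at 0.3 kHz.
86 kHz mod fs = 6.4 kHz.
6.4 kHz ≤ fs/2 = 19.9 kHz, appears at 6.4 kHz.
73.2 kHz mod fs = 33.4 kHz.
33.4 kHz > fs/2 = 19.9 kHz, folds to fs − 33.4 kHz = 6.4 kHz.
83.3 kHz mod fs = 3.7 kHz.
3.7 kHz ≤ fs/2 = 19.9 kHz, appears at 3.7 kHz.
73.2 kHz and 86 kHz both map to 6.4 kHz.

73.2 kHz, 86 kHz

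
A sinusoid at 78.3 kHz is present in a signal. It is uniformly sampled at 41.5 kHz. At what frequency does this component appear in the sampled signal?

78.3 kHz mod fs = 36.8 kHz.
36.8 kHz > fs/2 = 20.75 kHz, folds to fs − 36.8 kHz = 4.7 kHz.

4.7 kHz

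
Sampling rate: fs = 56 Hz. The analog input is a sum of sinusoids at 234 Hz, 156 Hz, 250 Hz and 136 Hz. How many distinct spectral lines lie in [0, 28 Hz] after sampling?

fs/2 = 28 Hz.
234 Hz mod fs = 10 Hz.
10 Hz ≤ fs/2 = 28 Hz, appears at 10 Hz.
156 Hz mod fs = 44 Hz.
44 Hz > fs/2 = 28 Hz, folds to fs − 44 Hz = 12 Hz.
250 Hz mod fs = 26 Hz.
26 Hz ≤ fs/2 = 28 Hz, appears at 26 Hz.
136 Hz mod fs = 24 Hz.
24 Hz ≤ fs/2 = 28 Hz, appears at 24 Hz.
Distinct values: {10 Hz, 12 Hz, 24 Hz, 26 Hz} → 4.

4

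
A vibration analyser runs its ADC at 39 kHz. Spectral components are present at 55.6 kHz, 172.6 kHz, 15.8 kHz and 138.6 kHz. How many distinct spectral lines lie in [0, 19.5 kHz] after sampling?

3

fs/2 = 19.5 kHz.
55.6 kHz mod fs = 16.6 kHz.
16.6 kHz ≤ fs/2 = 19.5 kHz, appears at 16.6 kHz.
172.6 kHz mod fs = 16.6 kHz.
16.6 kHz ≤ fs/2 = 19.5 kHz, appears at 16.6 kHz.
15.8 kHz ≤ fs/2 = 19.5 kHz, passes unchanged.
138.6 kHz mod fs = 21.6 kHz.
21.6 kHz > fs/2 = 19.5 kHz, folds to fs − 21.6 kHz = 17.4 kHz.
Distinct values: {15.8 kHz, 16.6 kHz, 17.4 kHz} → 3.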